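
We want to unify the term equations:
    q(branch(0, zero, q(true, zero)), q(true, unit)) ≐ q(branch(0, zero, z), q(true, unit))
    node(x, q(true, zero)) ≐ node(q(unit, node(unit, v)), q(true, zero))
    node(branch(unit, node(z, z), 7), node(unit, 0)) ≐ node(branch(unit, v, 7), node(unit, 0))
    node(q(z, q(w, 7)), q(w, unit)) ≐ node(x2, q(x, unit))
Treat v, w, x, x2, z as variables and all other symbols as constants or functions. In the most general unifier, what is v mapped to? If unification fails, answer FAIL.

node(q(true, zero), q(true, zero))

Decompose q/2: branch(0, zero, q(true, zero)) ≐ branch(0, zero, z),  q(true, unit) ≐ q(true, unit).
Decompose branch/3: 0 ≐ 0,  zero ≐ zero,  q(true, zero) ≐ z.
Delete trivial equation 0 ≐ 0.
Delete trivial equation zero ≐ zero.
Bind z := q(true, zero); substituting into the 2 remaining equations that mention z gives: node(branch(unit, node(q(true, zero), q(true, zero)), 7), node(unit, 0)) ≐ node(branch(unit, v, 7), node(unit, 0)),  node(q(q(true, zero), q(w, 7)), q(w, unit)) ≐ node(x2, q(x, unit)).
Delete trivial equation q(true, unit) ≐ q(true, unit).
Decompose node/2: x ≐ q(unit, node(unit, v)),  q(true, zero) ≐ q(true, zero).
Bind x := q(unit, node(unit, v)); substituting into the one remaining equation that mentions x gives: node(q(q(true, zero), q(w, 7)), q(w, unit)) ≐ node(x2, q(q(unit, node(unit, v)), unit)).
Delete trivial equation q(true, zero) ≐ q(true, zero).
Decompose node/2: branch(unit, node(q(true, zero), q(true, zero)), 7) ≐ branch(unit, v, 7),  node(unit, 0) ≐ node(unit, 0).
Decompose branch/3: unit ≐ unit,  node(q(true, zero), q(true, zero)) ≐ v,  7 ≐ 7.
Delete trivial equation unit ≐ unit.
Bind v := node(q(true, zero), q(true, zero)); substituting into the one remaining equation that mentions v gives: node(q(q(true, zero), q(w, 7)), q(w, unit)) ≐ node(x2, q(q(unit, node(unit, node(q(true, zero), q(true, zero)))), unit)). Substituting into the earlier binding gives x := q(unit, node(unit, node(q(true, zero), q(true, zero)))).
Delete trivial equation 7 ≐ 7.
Delete trivial equation node(unit, 0) ≐ node(unit, 0).
Decompose node/2: q(q(true, zero), q(w, 7)) ≐ x2,  q(w, unit) ≐ q(q(unit, node(unit, node(q(true, zero), q(true, zero)))), unit).
Bind x2 := q(q(true, zero), q(w, 7)); no other remaining equation mentions x2.
Decompose q/2: w ≐ q(unit, node(unit, node(q(true, zero), q(true, zero)))),  unit ≐ unit.
Bind w := q(unit, node(unit, node(q(true, zero), q(true, zero)))); no other remaining equation mentions w. Substituting into the earlier binding gives x2 := q(q(true, zero), q(q(unit, node(unit, node(q(true, zero), q(true, zero)))), 7)).
Delete trivial equation unit ≐ unit.
MGU = { z := q(true, zero), x := q(unit, node(unit, node(q(true, zero), q(true, zero)))), v := node(q(true, zero), q(true, zero)), x2 := q(q(true, zero), q(q(unit, node(unit, node(q(true, zero), q(true, zero)))), 7)), w := q(unit, node(unit, node(q(true, zero), q(true, zero)))) }, so v := node(q(true, zero), q(true, zero)).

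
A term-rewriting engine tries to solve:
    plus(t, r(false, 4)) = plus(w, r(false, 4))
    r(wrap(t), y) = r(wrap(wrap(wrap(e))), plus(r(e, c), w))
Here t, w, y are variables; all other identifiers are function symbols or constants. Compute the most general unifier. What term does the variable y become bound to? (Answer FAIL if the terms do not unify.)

plus(r(e, c), wrap(wrap(e)))

Decompose plus/2: t = w,  r(false, 4) = r(false, 4).
Bind t := w; substituting into the one remaining equation that mentions t gives: r(wrap(w), y) = r(wrap(wrap(wrap(e))), plus(r(e, c), w)).
Delete trivial equation r(false, 4) = r(false, 4).
Decompose r/2: wrap(w) = wrap(wrap(wrap(e))),  y = plus(r(e, c), w).
Decompose wrap/1: w = wrap(wrap(e)).
Bind w := wrap(wrap(e)); substituting into the remaining equation gives: y = plus(r(e, c), wrap(wrap(e))). Substituting into the earlier binding gives t := wrap(wrap(e)).
Bind y := plus(r(e, c), wrap(wrap(e))).
MGU = { t := wrap(wrap(e)), w := wrap(wrap(e)), y := plus(r(e, c), wrap(wrap(e))) }, so y := plus(r(e, c), wrap(wrap(e))).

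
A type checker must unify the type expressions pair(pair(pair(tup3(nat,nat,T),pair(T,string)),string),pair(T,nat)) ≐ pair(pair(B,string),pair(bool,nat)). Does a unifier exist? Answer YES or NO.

Decompose pair/2: pair(pair(tup3(nat,nat,T),pair(T,string)),string) ≐ pair(B,string),  pair(T,nat) ≐ pair(bool,nat).
Decompose pair/2: pair(tup3(nat,nat,T),pair(T,string)) ≐ B,  string ≐ string.
Bind B := pair(tup3(nat,nat,T),pair(T,string)); no other remaining equation mentions B.
Delete trivial equation string ≐ string.
Decompose pair/2: T ≐ bool,  nat ≐ nat.
Bind T := bool; no other remaining equation mentions T. Substituting into the earlier binding gives B := pair(tup3(nat,nat,bool),pair(bool,string)).
Delete trivial equation nat ≐ nat.
No equations remain and no clash or occurs-check failure arose, so a unifier exists.

YES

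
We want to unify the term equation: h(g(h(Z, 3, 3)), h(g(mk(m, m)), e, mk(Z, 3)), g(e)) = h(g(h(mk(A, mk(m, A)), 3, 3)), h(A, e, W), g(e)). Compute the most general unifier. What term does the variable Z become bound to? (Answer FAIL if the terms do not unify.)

Decompose h/3: g(h(Z, 3, 3)) = g(h(mk(A, mk(m, A)), 3, 3)),  h(g(mk(m, m)), e, mk(Z, 3)) = h(A, e, W),  g(e) = g(e).
Decompose g/1: h(Z, 3, 3) = h(mk(A, mk(m, A)), 3, 3).
Decompose h/3: Z = mk(A, mk(m, A)),  3 = 3,  3 = 3.
Bind Z := mk(A, mk(m, A)); substituting into the one remaining equation that mentions Z gives: h(g(mk(m, m)), e, mk(mk(A, mk(m, A)), 3)) = h(A, e, W).
Delete trivial equation 3 = 3.
Delete trivial equation 3 = 3.
Decompose h/3: g(mk(m, m)) = A,  e = e,  mk(mk(A, mk(m, A)), 3) = W.
Bind A := g(mk(m, m)); substituting into the one remaining equation that mentions A gives: mk(mk(g(mk(m, m)), mk(m, g(mk(m, m)))), 3) = W. Substituting into the earlier binding gives Z := mk(g(mk(m, m)), mk(m, g(mk(m, m)))).
Delete trivial equation e = e.
Bind W := mk(mk(g(mk(m, m)), mk(m, g(mk(m, m)))), 3); no other remaining equation mentions W.
Delete trivial equation g(e) = g(e).
MGU = { Z -> mk(g(mk(m, m)), mk(m, g(mk(m, m)))), A -> g(mk(m, m)), W -> mk(mk(g(mk(m, m)), mk(m, g(mk(m, m)))), 3) }, so Z -> mk(g(mk(m, m)), mk(m, g(mk(m, m)))).

mk(g(mk(m, m)), mk(m, g(mk(m, m))))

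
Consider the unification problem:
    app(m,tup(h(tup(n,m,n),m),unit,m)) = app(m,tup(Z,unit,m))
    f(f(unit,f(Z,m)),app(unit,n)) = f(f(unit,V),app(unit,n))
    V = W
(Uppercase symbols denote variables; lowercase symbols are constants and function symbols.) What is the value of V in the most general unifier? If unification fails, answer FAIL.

Decompose app/2: m = m,  tup(h(tup(n,m,n),m),unit,m) = tup(Z,unit,m).
Delete trivial equation m = m.
Decompose tup/3: h(tup(n,m,n),m) = Z,  unit = unit,  m = m.
Bind Z := h(tup(n,m,n),m); substituting into the one remaining equation that mentions Z gives: f(f(unit,f(h(tup(n,m,n),m),m)),app(unit,n)) = f(f(unit,V),app(unit,n)).
Delete trivial equation unit = unit.
Delete trivial equation m = m.
Decompose f/2: f(unit,f(h(tup(n,m,n),m),m)) = f(unit,V),  app(unit,n) = app(unit,n).
Decompose f/2: unit = unit,  f(h(tup(n,m,n),m),m) = V.
Delete trivial equation unit = unit.
Bind V := f(h(tup(n,m,n),m),m); substituting into the one remaining equation that mentions V gives: f(h(tup(n,m,n),m),m) = W.
Delete trivial equation app(unit,n) = app(unit,n).
Bind W := f(h(tup(n,m,n),m),m).
MGU = { Z ↦ h(tup(n,m,n),m), V ↦ f(h(tup(n,m,n),m),m), W ↦ f(h(tup(n,m,n),m),m) }, so V ↦ f(h(tup(n,m,n),m),m).

f(h(tup(n,m,n),m),m)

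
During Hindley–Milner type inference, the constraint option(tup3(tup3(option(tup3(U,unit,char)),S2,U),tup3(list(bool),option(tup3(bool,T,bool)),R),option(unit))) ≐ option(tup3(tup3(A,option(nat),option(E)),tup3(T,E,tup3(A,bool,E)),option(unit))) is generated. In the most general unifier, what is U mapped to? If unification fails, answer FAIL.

option(option(tup3(bool,list(bool),bool)))

Decompose option/1: tup3(tup3(option(tup3(U,unit,char)),S2,U),tup3(list(bool),option(tup3(bool,T,bool)),R),option(unit)) ≐ tup3(tup3(A,option(nat),option(E)),tup3(T,E,tup3(A,bool,E)),option(unit)).
Decompose tup3/3: tup3(option(tup3(U,unit,char)),S2,U) ≐ tup3(A,option(nat),option(E)),  tup3(list(bool),option(tup3(bool,T,bool)),R) ≐ tup3(T,E,tup3(A,bool,E)),  option(unit) ≐ option(unit).
Decompose tup3/3: option(tup3(U,unit,char)) ≐ A,  S2 ≐ option(nat),  U ≐ option(E).
Bind A := option(tup3(U,unit,char)); substituting into the one remaining equation that mentions A gives: tup3(list(bool),option(tup3(bool,T,bool)),R) ≐ tup3(T,E,tup3(option(tup3(U,unit,char)),bool,E)).
Bind S2 := option(nat); no other remaining equation mentions S2.
Bind U := option(E); substituting into the one remaining equation that mentions U gives: tup3(list(bool),option(tup3(bool,T,bool)),R) ≐ tup3(T,E,tup3(option(tup3(option(E),unit,char)),bool,E)). Substituting into the earlier binding gives A := option(tup3(option(E),unit,char)).
Decompose tup3/3: list(bool) ≐ T,  option(tup3(bool,T,bool)) ≐ E,  R ≐ tup3(option(tup3(option(E),unit,char)),bool,E).
Bind T := list(bool); substituting into the one remaining equation that mentions T gives: option(tup3(bool,list(bool),bool)) ≐ E.
Bind E := option(tup3(bool,list(bool),bool)); substituting into the one remaining equation that mentions E gives: R ≐ tup3(option(tup3(option(option(tup3(bool,list(bool),bool))),unit,char)),bool,option(tup3(bool,list(bool),bool))). Substituting into the earlier bindings gives A := option(tup3(option(option(tup3(bool,list(bool),bool))),unit,char)), U := option(option(tup3(bool,list(bool),bool))).
Bind R := tup3(option(tup3(option(option(tup3(bool,list(bool),bool))),unit,char)),bool,option(tup3(bool,list(bool),bool))); no other remaining equation mentions R.
Delete trivial equation option(unit) ≐ option(unit).
MGU = { A -> option(tup3(option(option(tup3(bool,list(bool),bool))),unit,char)), S2 -> option(nat), U -> option(option(tup3(bool,list(bool),bool))), T -> list(bool), E -> option(tup3(bool,list(bool),bool)), R -> tup3(option(tup3(option(option(tup3(bool,list(bool),bool))),unit,char)),bool,option(tup3(bool,list(bool),bool))) }, so U -> option(option(tup3(bool,list(bool),bool))).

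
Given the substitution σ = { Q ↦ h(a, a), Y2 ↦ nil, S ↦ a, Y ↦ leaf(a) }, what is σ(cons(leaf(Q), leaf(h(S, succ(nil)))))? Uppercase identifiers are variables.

Replace each occurrence of Q with h(a, a).
Replace each occurrence of S with a.
Result: cons(leaf(h(a, a)), leaf(h(a, succ(nil)))).

cons(leaf(h(a, a)), leaf(h(a, succ(nil))))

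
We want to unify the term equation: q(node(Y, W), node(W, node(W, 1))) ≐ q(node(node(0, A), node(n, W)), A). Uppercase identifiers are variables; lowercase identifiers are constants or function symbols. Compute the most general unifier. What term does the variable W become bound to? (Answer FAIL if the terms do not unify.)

FAIL

Decompose q/2: node(Y, W) ≐ node(node(0, A), node(n, W)),  node(W, node(W, 1)) ≐ A.
Decompose node/2: Y ≐ node(0, A),  W ≐ node(n, W).
Bind Y := node(0, A); no other remaining equation mentions Y.
Occurs check fails: W occurs in node(n, W); the equation W ≐ node(n, W) has no finite solution.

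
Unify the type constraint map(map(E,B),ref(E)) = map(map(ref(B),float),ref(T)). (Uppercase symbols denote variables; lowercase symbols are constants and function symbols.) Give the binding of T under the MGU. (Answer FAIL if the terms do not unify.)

ref(float)

Decompose map/2: map(E,B) = map(ref(B),float),  ref(E) = ref(T).
Decompose map/2: E = ref(B),  B = float.
Bind E := ref(B); substituting into the one remaining equation that mentions E gives: ref(ref(B)) = ref(T).
Bind B := float; substituting into the remaining equation gives: ref(ref(float)) = ref(T). Substituting into the earlier binding gives E := ref(float).
Decompose ref/1: ref(float) = T.
Bind T := ref(float).
MGU = { E ↦ ref(float), B ↦ float, T ↦ ref(float) }, so T ↦ ref(float).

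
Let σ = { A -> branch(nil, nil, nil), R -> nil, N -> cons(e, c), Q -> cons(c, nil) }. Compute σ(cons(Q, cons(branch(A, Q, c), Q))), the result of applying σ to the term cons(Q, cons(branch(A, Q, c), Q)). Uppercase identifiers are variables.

Replace each occurrence of A with branch(nil, nil, nil).
Replace each occurrence of Q with cons(c, nil).
Result: cons(cons(c, nil), cons(branch(branch(nil, nil, nil), cons(c, nil), c), cons(c, nil))).

cons(cons(c, nil), cons(branch(branch(nil, nil, nil), cons(c, nil), c), cons(c, nil)))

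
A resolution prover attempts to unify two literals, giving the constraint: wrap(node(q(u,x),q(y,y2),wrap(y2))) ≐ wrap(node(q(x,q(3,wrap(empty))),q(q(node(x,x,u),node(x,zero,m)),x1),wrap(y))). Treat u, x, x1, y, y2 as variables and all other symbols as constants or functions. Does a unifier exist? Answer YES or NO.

YES

Decompose wrap/1: node(q(u,x),q(y,y2),wrap(y2)) ≐ node(q(x,q(3,wrap(empty))),q(q(node(x,x,u),node(x,zero,m)),x1),wrap(y)).
Decompose node/3: q(u,x) ≐ q(x,q(3,wrap(empty))),  q(y,y2) ≐ q(q(node(x,x,u),node(x,zero,m)),x1),  wrap(y2) ≐ wrap(y).
Decompose q/2: u ≐ x,  x ≐ q(3,wrap(empty)).
Bind u := x; substituting into the one remaining equation that mentions u gives: q(y,y2) ≐ q(q(node(x,x,x),node(x,zero,m)),x1).
Bind x := q(3,wrap(empty)); substituting into the one remaining equation that mentions x gives: q(y,y2) ≐ q(q(node(q(3,wrap(empty)),q(3,wrap(empty)),q(3,wrap(empty))),node(q(3,wrap(empty)),zero,m)),x1). Substituting into the earlier binding gives u := q(3,wrap(empty)).
Decompose q/2: y ≐ q(node(q(3,wrap(empty)),q(3,wrap(empty)),q(3,wrap(empty))),node(q(3,wrap(empty)),zero,m)),  y2 ≐ x1.
Bind y := q(node(q(3,wrap(empty)),q(3,wrap(empty)),q(3,wrap(empty))),node(q(3,wrap(empty)),zero,m)); substituting into the one remaining equation that mentions y gives: wrap(y2) ≐ wrap(q(node(q(3,wrap(empty)),q(3,wrap(empty)),q(3,wrap(empty))),node(q(3,wrap(empty)),zero,m))).
Bind y2 := x1; substituting into the remaining equation gives: wrap(x1) ≐ wrap(q(node(q(3,wrap(empty)),q(3,wrap(empty)),q(3,wrap(empty))),node(q(3,wrap(empty)),zero,m))).
Decompose wrap/1: x1 ≐ q(node(q(3,wrap(empty)),q(3,wrap(empty)),q(3,wrap(empty))),node(q(3,wrap(empty)),zero,m)).
Bind x1 := q(node(q(3,wrap(empty)),q(3,wrap(empty)),q(3,wrap(empty))),node(q(3,wrap(empty)),zero,m)). Substituting into the earlier binding gives y2 := q(node(q(3,wrap(empty)),q(3,wrap(empty)),q(3,wrap(empty))),node(q(3,wrap(empty)),zero,m)).
No equations remain and no clash or occurs-check failure arose, so a unifier exists.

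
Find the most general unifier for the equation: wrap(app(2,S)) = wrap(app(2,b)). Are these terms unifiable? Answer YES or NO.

Decompose wrap/1: app(2,S) = app(2,b).
Decompose app/2: 2 = 2,  S = b.
Delete trivial equation 2 = 2.
Bind S := b.
No equations remain and no clash or occurs-check failure arose, so a unifier exists.

YES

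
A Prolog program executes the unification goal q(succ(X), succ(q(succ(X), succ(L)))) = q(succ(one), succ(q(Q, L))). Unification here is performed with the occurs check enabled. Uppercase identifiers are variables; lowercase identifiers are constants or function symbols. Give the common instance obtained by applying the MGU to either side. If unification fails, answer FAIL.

Decompose q/2: succ(X) = succ(one),  succ(q(succ(X), succ(L))) = succ(q(Q, L)).
Decompose succ/1: X = one.
Bind X := one; substituting into the remaining equation gives: succ(q(succ(one), succ(L))) = succ(q(Q, L)).
Decompose succ/1: q(succ(one), succ(L)) = q(Q, L).
Decompose q/2: succ(one) = Q,  succ(L) = L.
Bind Q := succ(one); no other remaining equation mentions Q.
Occurs check fails: L occurs in succ(L); the equation L = succ(L) has no finite solution.

FAIL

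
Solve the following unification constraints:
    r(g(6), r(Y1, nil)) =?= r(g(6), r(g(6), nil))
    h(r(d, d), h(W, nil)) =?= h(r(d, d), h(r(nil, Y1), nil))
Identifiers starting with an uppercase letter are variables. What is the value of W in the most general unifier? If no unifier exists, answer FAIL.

r(nil, g(6))

Decompose r/2: g(6) =?= g(6),  r(Y1, nil) =?= r(g(6), nil).
Delete trivial equation g(6) =?= g(6).
Decompose r/2: Y1 =?= g(6),  nil =?= nil.
Bind Y1 := g(6); substituting into the one remaining equation that mentions Y1 gives: h(r(d, d), h(W, nil)) =?= h(r(d, d), h(r(nil, g(6)), nil)).
Delete trivial equation nil =?= nil.
Decompose h/2: r(d, d) =?= r(d, d),  h(W, nil) =?= h(r(nil, g(6)), nil).
Delete trivial equation r(d, d) =?= r(d, d).
Decompose h/2: W =?= r(nil, g(6)),  nil =?= nil.
Bind W := r(nil, g(6)); no other remaining equation mentions W.
Delete trivial equation nil =?= nil.
MGU = { Y1 ↦ g(6), W ↦ r(nil, g(6)) }, so W ↦ r(nil, g(6)).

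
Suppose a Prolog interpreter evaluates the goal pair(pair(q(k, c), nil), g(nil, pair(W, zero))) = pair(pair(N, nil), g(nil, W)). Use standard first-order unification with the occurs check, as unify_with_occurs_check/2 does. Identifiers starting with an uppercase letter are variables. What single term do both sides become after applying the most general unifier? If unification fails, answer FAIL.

FAIL

Decompose pair/2: pair(q(k, c), nil) = pair(N, nil),  g(nil, pair(W, zero)) = g(nil, W).
Decompose pair/2: q(k, c) = N,  nil = nil.
Bind N := q(k, c); no other remaining equation mentions N.
Delete trivial equation nil = nil.
Decompose g/2: nil = nil,  pair(W, zero) = W.
Delete trivial equation nil = nil.
Occurs check fails: W occurs in pair(W, zero); the equation W = pair(W, zero) has no finite solution.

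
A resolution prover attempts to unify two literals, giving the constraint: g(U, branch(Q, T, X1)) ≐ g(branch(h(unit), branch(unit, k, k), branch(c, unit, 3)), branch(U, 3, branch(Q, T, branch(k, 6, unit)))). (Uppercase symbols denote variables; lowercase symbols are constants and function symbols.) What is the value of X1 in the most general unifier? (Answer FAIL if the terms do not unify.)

branch(branch(h(unit), branch(unit, k, k), branch(c, unit, 3)), 3, branch(k, 6, unit))

Decompose g/2: U ≐ branch(h(unit), branch(unit, k, k), branch(c, unit, 3)),  branch(Q, T, X1) ≐ branch(U, 3, branch(Q, T, branch(k, 6, unit))).
Bind U := branch(h(unit), branch(unit, k, k), branch(c, unit, 3)); substituting into the remaining equation gives: branch(Q, T, X1) ≐ branch(branch(h(unit), branch(unit, k, k), branch(c, unit, 3)), 3, branch(Q, T, branch(k, 6, unit))).
Decompose branch/3: Q ≐ branch(h(unit), branch(unit, k, k), branch(c, unit, 3)),  T ≐ 3,  X1 ≐ branch(Q, T, branch(k, 6, unit)).
Bind Q := branch(h(unit), branch(unit, k, k), branch(c, unit, 3)); substituting into the one remaining equation that mentions Q gives: X1 ≐ branch(branch(h(unit), branch(unit, k, k), branch(c, unit, 3)), T, branch(k, 6, unit)).
Bind T := 3; substituting into the remaining equation gives: X1 ≐ branch(branch(h(unit), branch(unit, k, k), branch(c, unit, 3)), 3, branch(k, 6, unit)).
Bind X1 := branch(branch(h(unit), branch(unit, k, k), branch(c, unit, 3)), 3, branch(k, 6, unit)).
MGU = { U ↦ branch(h(unit), branch(unit, k, k), branch(c, unit, 3)), Q ↦ branch(h(unit), branch(unit, k, k), branch(c, unit, 3)), T ↦ 3, X1 ↦ branch(branch(h(unit), branch(unit, k, k), branch(c, unit, 3)), 3, branch(k, 6, unit)) }, so X1 ↦ branch(branch(h(unit), branch(unit, k, k), branch(c, unit, 3)), 3, branch(k, 6, unit)).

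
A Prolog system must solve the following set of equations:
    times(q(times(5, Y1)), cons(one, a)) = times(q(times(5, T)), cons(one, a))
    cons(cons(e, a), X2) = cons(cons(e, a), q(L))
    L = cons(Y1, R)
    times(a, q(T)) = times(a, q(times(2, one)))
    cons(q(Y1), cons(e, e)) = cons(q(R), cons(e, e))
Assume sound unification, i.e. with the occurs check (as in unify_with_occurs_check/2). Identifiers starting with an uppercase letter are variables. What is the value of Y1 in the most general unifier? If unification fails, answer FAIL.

Decompose times/2: q(times(5, Y1)) = q(times(5, T)),  cons(one, a) = cons(one, a).
Decompose q/1: times(5, Y1) = times(5, T).
Decompose times/2: 5 = 5,  Y1 = T.
Delete trivial equation 5 = 5.
Bind Y1 := T; substituting into the 2 remaining equations that mention Y1 gives: L = cons(T, R),  cons(q(T), cons(e, e)) = cons(q(R), cons(e, e)).
Delete trivial equation cons(one, a) = cons(one, a).
Decompose cons/2: cons(e, a) = cons(e, a),  X2 = q(L).
Delete trivial equation cons(e, a) = cons(e, a).
Bind X2 := q(L); no other remaining equation mentions X2.
Bind L := cons(T, R); no other remaining equation mentions L. Substituting into the earlier binding gives X2 := q(cons(T, R)).
Decompose times/2: a = a,  q(T) = q(times(2, one)).
Delete trivial equation a = a.
Decompose q/1: T = times(2, one).
Bind T := times(2, one); substituting into the remaining equation gives: cons(q(times(2, one)), cons(e, e)) = cons(q(R), cons(e, e)). Substituting into the earlier bindings gives Y1 := times(2, one), X2 := q(cons(times(2, one), R)), L := cons(times(2, one), R).
Decompose cons/2: q(times(2, one)) = q(R),  cons(e, e) = cons(e, e).
Decompose q/1: times(2, one) = R.
Bind R := times(2, one); no other remaining equation mentions R. Substituting into the earlier bindings gives X2 := q(cons(times(2, one), times(2, one))), L := cons(times(2, one), times(2, one)).
Delete trivial equation cons(e, e) = cons(e, e).
MGU = { Y1 -> times(2, one), X2 -> q(cons(times(2, one), times(2, one))), L -> cons(times(2, one), times(2, one)), T -> times(2, one), R -> times(2, one) }, so Y1 -> times(2, one).

times(2, one)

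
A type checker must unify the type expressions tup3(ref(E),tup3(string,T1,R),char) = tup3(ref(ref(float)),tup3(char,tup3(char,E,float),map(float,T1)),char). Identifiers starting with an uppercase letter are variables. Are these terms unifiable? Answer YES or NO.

NO

Decompose tup3/3: ref(E) = ref(ref(float)),  tup3(string,T1,R) = tup3(char,tup3(char,E,float),map(float,T1)),  char = char.
Decompose ref/1: E = ref(float).
Bind E := ref(float); substituting into the one remaining equation that mentions E gives: tup3(string,T1,R) = tup3(char,tup3(char,ref(float),float),map(float,T1)).
Decompose tup3/3: string = char,  T1 = tup3(char,ref(float),float),  R = map(float,T1).
Clash: constants string and char differ; no unifier exists.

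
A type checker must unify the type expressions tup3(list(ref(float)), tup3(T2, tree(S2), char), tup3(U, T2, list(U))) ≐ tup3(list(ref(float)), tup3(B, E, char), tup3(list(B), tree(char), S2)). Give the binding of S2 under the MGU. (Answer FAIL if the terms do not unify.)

list(list(tree(char)))

Decompose tup3/3: list(ref(float)) ≐ list(ref(float)),  tup3(T2, tree(S2), char) ≐ tup3(B, E, char),  tup3(U, T2, list(U)) ≐ tup3(list(B), tree(char), S2).
Delete trivial equation list(ref(float)) ≐ list(ref(float)).
Decompose tup3/3: T2 ≐ B,  tree(S2) ≐ E,  char ≐ char.
Bind T2 := B; substituting into the one remaining equation that mentions T2 gives: tup3(U, B, list(U)) ≐ tup3(list(B), tree(char), S2).
Bind E := tree(S2); no other remaining equation mentions E.
Delete trivial equation char ≐ char.
Decompose tup3/3: U ≐ list(B),  B ≐ tree(char),  list(U) ≐ S2.
Bind U := list(B); substituting into the one remaining equation that mentions U gives: list(list(B)) ≐ S2.
Bind B := tree(char); substituting into the remaining equation gives: list(list(tree(char))) ≐ S2. Substituting into the earlier bindings gives T2 := tree(char), U := list(tree(char)).
Bind S2 := list(list(tree(char))). Substituting into the earlier binding gives E := tree(list(list(tree(char)))).
MGU = { T2 := tree(char), E := tree(list(list(tree(char)))), U := list(tree(char)), B := tree(char), S2 := list(list(tree(char))) }, so S2 := list(list(tree(char))).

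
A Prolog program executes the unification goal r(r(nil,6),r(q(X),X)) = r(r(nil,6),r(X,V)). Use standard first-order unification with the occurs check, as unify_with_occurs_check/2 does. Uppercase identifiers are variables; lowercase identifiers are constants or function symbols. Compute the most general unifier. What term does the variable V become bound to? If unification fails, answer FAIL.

Decompose r/2: r(nil,6) = r(nil,6),  r(q(X),X) = r(X,V).
Delete trivial equation r(nil,6) = r(nil,6).
Decompose r/2: q(X) = X,  X = V.
Occurs check fails: X occurs in q(X); the equation X = q(X) has no finite solution.

FAIL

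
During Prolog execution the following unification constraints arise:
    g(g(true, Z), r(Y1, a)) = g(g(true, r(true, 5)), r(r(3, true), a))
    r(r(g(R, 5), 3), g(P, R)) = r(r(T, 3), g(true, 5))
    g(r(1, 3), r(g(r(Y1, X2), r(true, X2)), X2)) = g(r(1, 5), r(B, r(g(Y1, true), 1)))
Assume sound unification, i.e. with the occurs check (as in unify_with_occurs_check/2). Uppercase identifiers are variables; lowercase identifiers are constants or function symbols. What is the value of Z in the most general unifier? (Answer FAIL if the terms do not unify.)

Decompose g/2: g(true, Z) = g(true, r(true, 5)),  r(Y1, a) = r(r(3, true), a).
Decompose g/2: true = true,  Z = r(true, 5).
Delete trivial equation true = true.
Bind Z := r(true, 5); no other remaining equation mentions Z.
Decompose r/2: Y1 = r(3, true),  a = a.
Bind Y1 := r(3, true); substituting into the one remaining equation that mentions Y1 gives: g(r(1, 3), r(g(r(r(3, true), X2), r(true, X2)), X2)) = g(r(1, 5), r(B, r(g(r(3, true), true), 1))).
Delete trivial equation a = a.
Decompose r/2: r(g(R, 5), 3) = r(T, 3),  g(P, R) = g(true, 5).
Decompose r/2: g(R, 5) = T,  3 = 3.
Bind T := g(R, 5); no other remaining equation mentions T.
Delete trivial equation 3 = 3.
Decompose g/2: P = true,  R = 5.
Bind P := true; no other remaining equation mentions P.
Bind R := 5; no other remaining equation mentions R. Substituting into the earlier binding gives T := g(5, 5).
Decompose g/2: r(1, 3) = r(1, 5),  r(g(r(r(3, true), X2), r(true, X2)), X2) = r(B, r(g(r(3, true), true), 1)).
Decompose r/2: 1 = 1,  3 = 5.
Delete trivial equation 1 = 1.
Clash: constants 3 and 5 differ; no unifier exists.

FAIL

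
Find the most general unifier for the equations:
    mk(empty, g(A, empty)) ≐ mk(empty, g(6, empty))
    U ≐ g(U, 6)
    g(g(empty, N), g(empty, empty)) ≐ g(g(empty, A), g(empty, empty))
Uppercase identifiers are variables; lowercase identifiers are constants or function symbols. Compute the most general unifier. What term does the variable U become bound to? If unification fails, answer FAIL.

FAIL

Decompose mk/2: empty ≐ empty,  g(A, empty) ≐ g(6, empty).
Delete trivial equation empty ≐ empty.
Decompose g/2: A ≐ 6,  empty ≐ empty.
Bind A := 6; substituting into the one remaining equation that mentions A gives: g(g(empty, N), g(empty, empty)) ≐ g(g(empty, 6), g(empty, empty)).
Delete trivial equation empty ≐ empty.
Occurs check fails: U occurs in g(U, 6); the equation U ≐ g(U, 6) has no finite solution.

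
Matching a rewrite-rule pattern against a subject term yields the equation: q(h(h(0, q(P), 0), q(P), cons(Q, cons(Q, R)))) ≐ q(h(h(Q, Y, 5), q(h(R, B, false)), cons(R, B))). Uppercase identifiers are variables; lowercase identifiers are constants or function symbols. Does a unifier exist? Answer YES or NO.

Decompose q/1: h(h(0, q(P), 0), q(P), cons(Q, cons(Q, R))) ≐ h(h(Q, Y, 5), q(h(R, B, false)), cons(R, B)).
Decompose h/3: h(0, q(P), 0) ≐ h(Q, Y, 5),  q(P) ≐ q(h(R, B, false)),  cons(Q, cons(Q, R)) ≐ cons(R, B).
Decompose h/3: 0 ≐ Q,  q(P) ≐ Y,  0 ≐ 5.
Bind Q := 0; substituting into the one remaining equation that mentions Q gives: cons(0, cons(0, R)) ≐ cons(R, B).
Bind Y := q(P); no other remaining equation mentions Y.
Clash: constants 0 and 5 differ; no unifier exists.

NO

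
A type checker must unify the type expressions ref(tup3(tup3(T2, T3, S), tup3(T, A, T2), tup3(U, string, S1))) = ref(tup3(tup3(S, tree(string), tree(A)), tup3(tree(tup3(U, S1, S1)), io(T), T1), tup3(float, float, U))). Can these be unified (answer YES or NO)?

NO

Decompose ref/1: tup3(tup3(T2, T3, S), tup3(T, A, T2), tup3(U, string, S1)) = tup3(tup3(S, tree(string), tree(A)), tup3(tree(tup3(U, S1, S1)), io(T), T1), tup3(float, float, U)).
Decompose tup3/3: tup3(T2, T3, S) = tup3(S, tree(string), tree(A)),  tup3(T, A, T2) = tup3(tree(tup3(U, S1, S1)), io(T), T1),  tup3(U, string, S1) = tup3(float, float, U).
Decompose tup3/3: T2 = S,  T3 = tree(string),  S = tree(A).
Bind T2 := S; substituting into the one remaining equation that mentions T2 gives: tup3(T, A, S) = tup3(tree(tup3(U, S1, S1)), io(T), T1).
Bind T3 := tree(string); no other remaining equation mentions T3.
Bind S := tree(A); substituting into the one remaining equation that mentions S gives: tup3(T, A, tree(A)) = tup3(tree(tup3(U, S1, S1)), io(T), T1). Substituting into the earlier binding gives T2 := tree(A).
Decompose tup3/3: T = tree(tup3(U, S1, S1)),  A = io(T),  tree(A) = T1.
Bind T := tree(tup3(U, S1, S1)); substituting into the one remaining equation that mentions T gives: A = io(tree(tup3(U, S1, S1))).
Bind A := io(tree(tup3(U, S1, S1))); substituting into the one remaining equation that mentions A gives: tree(io(tree(tup3(U, S1, S1)))) = T1. Substituting into the earlier bindings gives T2 := tree(io(tree(tup3(U, S1, S1)))), S := tree(io(tree(tup3(U, S1, S1)))).
Bind T1 := tree(io(tree(tup3(U, S1, S1)))); no other remaining equation mentions T1.
Decompose tup3/3: U = float,  string = float,  S1 = U.
Bind U := float; substituting into the one remaining equation that mentions U gives: S1 = float. Substituting into the earlier bindings gives T2 := tree(io(tree(tup3(float, S1, S1)))), S := tree(io(tree(tup3(float, S1, S1)))), T := tree(tup3(float, S1, S1)), A := io(tree(tup3(float, S1, S1))), T1 := tree(io(tree(tup3(float, S1, S1)))).
Clash: constants string and float differ; no unifier exists.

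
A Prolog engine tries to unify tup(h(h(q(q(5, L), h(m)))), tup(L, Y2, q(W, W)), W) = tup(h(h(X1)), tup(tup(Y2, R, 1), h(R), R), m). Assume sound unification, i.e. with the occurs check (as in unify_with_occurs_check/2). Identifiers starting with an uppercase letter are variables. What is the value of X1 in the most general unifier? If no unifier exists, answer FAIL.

Decompose tup/3: h(h(q(q(5, L), h(m)))) = h(h(X1)),  tup(L, Y2, q(W, W)) = tup(tup(Y2, R, 1), h(R), R),  W = m.
Decompose h/1: h(q(q(5, L), h(m))) = h(X1).
Decompose h/1: q(q(5, L), h(m)) = X1.
Bind X1 := q(q(5, L), h(m)); no other remaining equation mentions X1.
Decompose tup/3: L = tup(Y2, R, 1),  Y2 = h(R),  q(W, W) = R.
Bind L := tup(Y2, R, 1); no other remaining equation mentions L. Substituting into the earlier binding gives X1 := q(q(5, tup(Y2, R, 1)), h(m)).
Bind Y2 := h(R); no other remaining equation mentions Y2. Substituting into the earlier bindings gives X1 := q(q(5, tup(h(R), R, 1)), h(m)), L := tup(h(R), R, 1).
Bind R := q(W, W); no other remaining equation mentions R. Substituting into the earlier bindings gives X1 := q(q(5, tup(h(q(W, W)), q(W, W), 1)), h(m)), L := tup(h(q(W, W)), q(W, W), 1), Y2 := h(q(W, W)).
Bind W := m. Substituting into the earlier bindings gives X1 := q(q(5, tup(h(q(m, m)), q(m, m), 1)), h(m)), L := tup(h(q(m, m)), q(m, m), 1), Y2 := h(q(m, m)), R := q(m, m).
MGU = { X1 = q(q(5, tup(h(q(m, m)), q(m, m), 1)), h(m)), L = tup(h(q(m, m)), q(m, m), 1), Y2 = h(q(m, m)), R = q(m, m), W = m }, so X1 = q(q(5, tup(h(q(m, m)), q(m, m), 1)), h(m)).

q(q(5, tup(h(q(m, m)), q(m, m), 1)), h(m))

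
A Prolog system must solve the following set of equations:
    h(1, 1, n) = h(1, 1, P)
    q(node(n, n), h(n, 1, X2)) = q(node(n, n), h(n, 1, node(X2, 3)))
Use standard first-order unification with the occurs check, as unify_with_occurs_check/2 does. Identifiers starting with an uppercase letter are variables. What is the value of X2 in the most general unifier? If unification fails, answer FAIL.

Decompose h/3: 1 = 1,  1 = 1,  n = P.
Delete trivial equation 1 = 1.
Delete trivial equation 1 = 1.
Bind P := n; no other remaining equation mentions P.
Decompose q/2: node(n, n) = node(n, n),  h(n, 1, X2) = h(n, 1, node(X2, 3)).
Delete trivial equation node(n, n) = node(n, n).
Decompose h/3: n = n,  1 = 1,  X2 = node(X2, 3).
Delete trivial equation n = n.
Delete trivial equation 1 = 1.
Occurs check fails: X2 occurs in node(X2, 3); the equation X2 = node(X2, 3) has no finite solution.

FAIL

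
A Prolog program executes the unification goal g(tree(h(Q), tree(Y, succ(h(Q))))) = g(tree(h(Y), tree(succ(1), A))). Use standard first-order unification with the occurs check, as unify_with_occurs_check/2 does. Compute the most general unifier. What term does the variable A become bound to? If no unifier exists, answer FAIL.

succ(h(succ(1)))

Decompose g/1: tree(h(Q), tree(Y, succ(h(Q)))) = tree(h(Y), tree(succ(1), A)).
Decompose tree/2: h(Q) = h(Y),  tree(Y, succ(h(Q))) = tree(succ(1), A).
Decompose h/1: Q = Y.
Bind Q := Y; substituting into the remaining equation gives: tree(Y, succ(h(Y))) = tree(succ(1), A).
Decompose tree/2: Y = succ(1),  succ(h(Y)) = A.
Bind Y := succ(1); substituting into the remaining equation gives: succ(h(succ(1))) = A. Substituting into the earlier binding gives Q := succ(1).
Bind A := succ(h(succ(1))).
MGU = { Q -> succ(1), Y -> succ(1), A -> succ(h(succ(1))) }, so A -> succ(h(succ(1))).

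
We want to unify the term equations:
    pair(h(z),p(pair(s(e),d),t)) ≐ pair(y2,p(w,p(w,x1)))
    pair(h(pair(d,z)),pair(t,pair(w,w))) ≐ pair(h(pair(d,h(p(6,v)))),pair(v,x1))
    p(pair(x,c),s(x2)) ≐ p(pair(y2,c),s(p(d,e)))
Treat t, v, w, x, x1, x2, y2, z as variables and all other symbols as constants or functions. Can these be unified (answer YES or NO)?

YES

Decompose pair/2: h(z) ≐ y2,  p(pair(s(e),d),t) ≐ p(w,p(w,x1)).
Bind y2 := h(z); substituting into the one remaining equation that mentions y2 gives: p(pair(x,c),s(x2)) ≐ p(pair(h(z),c),s(p(d,e))).
Decompose p/2: pair(s(e),d) ≐ w,  t ≐ p(w,x1).
Bind w := pair(s(e),d); substituting into the 2 remaining equations that mention w gives: t ≐ p(pair(s(e),d),x1),  pair(h(pair(d,z)),pair(t,pair(pair(s(e),d),pair(s(e),d)))) ≐ pair(h(pair(d,h(p(6,v)))),pair(v,x1)).
Bind t := p(pair(s(e),d),x1); substituting into the one remaining equation that mentions t gives: pair(h(pair(d,z)),pair(p(pair(s(e),d),x1),pair(pair(s(e),d),pair(s(e),d)))) ≐ pair(h(pair(d,h(p(6,v)))),pair(v,x1)).
Decompose pair/2: h(pair(d,z)) ≐ h(pair(d,h(p(6,v)))),  pair(p(pair(s(e),d),x1),pair(pair(s(e),d),pair(s(e),d))) ≐ pair(v,x1).
Decompose h/1: pair(d,z) ≐ pair(d,h(p(6,v))).
Decompose pair/2: d ≐ d,  z ≐ h(p(6,v)).
Delete trivial equation d ≐ d.
Bind z := h(p(6,v)); substituting into the one remaining equation that mentions z gives: p(pair(x,c),s(x2)) ≐ p(pair(h(h(p(6,v))),c),s(p(d,e))). Substituting into the earlier binding gives y2 := h(h(p(6,v))).
Decompose pair/2: p(pair(s(e),d),x1) ≐ v,  pair(pair(s(e),d),pair(s(e),d)) ≐ x1.
Bind v := p(pair(s(e),d),x1); substituting into the one remaining equation that mentions v gives: p(pair(x,c),s(x2)) ≐ p(pair(h(h(p(6,p(pair(s(e),d),x1)))),c),s(p(d,e))). Substituting into the earlier bindings gives y2 := h(h(p(6,p(pair(s(e),d),x1)))), z := h(p(6,p(pair(s(e),d),x1))).
Bind x1 := pair(pair(s(e),d),pair(s(e),d)); substituting into the remaining equation gives: p(pair(x,c),s(x2)) ≐ p(pair(h(h(p(6,p(pair(s(e),d),pair(pair(s(e),d),pair(s(e),d)))))),c),s(p(d,e))). Substituting into the earlier bindings gives y2 := h(h(p(6,p(pair(s(e),d),pair(pair(s(e),d),pair(s(e),d)))))), t := p(pair(s(e),d),pair(pair(s(e),d),pair(s(e),d))), z := h(p(6,p(pair(s(e),d),pair(pair(s(e),d),pair(s(e),d))))), v := p(pair(s(e),d),pair(pair(s(e),d),pair(s(e),d))).
Decompose p/2: pair(x,c) ≐ pair(h(h(p(6,p(pair(s(e),d),pair(pair(s(e),d),pair(s(e),d)))))),c),  s(x2) ≐ s(p(d,e)).
Decompose pair/2: x ≐ h(h(p(6,p(pair(s(e),d),pair(pair(s(e),d),pair(s(e),d)))))),  c ≐ c.
Bind x := h(h(p(6,p(pair(s(e),d),pair(pair(s(e),d),pair(s(e),d)))))); no other remaining equation mentions x.
Delete trivial equation c ≐ c.
Decompose s/1: x2 ≐ p(d,e).
Bind x2 := p(d,e).
No equations remain and no clash or occurs-check failure arose, so a unifier exists.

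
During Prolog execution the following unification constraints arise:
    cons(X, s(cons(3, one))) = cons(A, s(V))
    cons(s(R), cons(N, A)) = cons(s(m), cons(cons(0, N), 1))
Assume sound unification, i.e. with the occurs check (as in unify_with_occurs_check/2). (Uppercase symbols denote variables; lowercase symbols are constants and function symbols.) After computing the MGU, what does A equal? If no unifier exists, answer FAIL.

Decompose cons/2: X = A,  s(cons(3, one)) = s(V).
Bind X := A; no other remaining equation mentions X.
Decompose s/1: cons(3, one) = V.
Bind V := cons(3, one); no other remaining equation mentions V.
Decompose cons/2: s(R) = s(m),  cons(N, A) = cons(cons(0, N), 1).
Decompose s/1: R = m.
Bind R := m; no other remaining equation mentions R.
Decompose cons/2: N = cons(0, N),  A = 1.
Occurs check fails: N occurs in cons(0, N); the equation N = cons(0, N) has no finite solution.

FAIL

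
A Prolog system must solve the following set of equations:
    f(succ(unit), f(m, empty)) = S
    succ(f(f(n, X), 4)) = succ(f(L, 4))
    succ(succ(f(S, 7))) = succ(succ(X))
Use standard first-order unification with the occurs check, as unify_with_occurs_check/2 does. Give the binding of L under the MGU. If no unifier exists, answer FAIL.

f(n, f(f(succ(unit), f(m, empty)), 7))

Bind S := f(succ(unit), f(m, empty)); substituting into the one remaining equation that mentions S gives: succ(succ(f(f(succ(unit), f(m, empty)), 7))) = succ(succ(X)).
Decompose succ/1: f(f(n, X), 4) = f(L, 4).
Decompose f/2: f(n, X) = L,  4 = 4.
Bind L := f(n, X); no other remaining equation mentions L.
Delete trivial equation 4 = 4.
Decompose succ/1: succ(f(f(succ(unit), f(m, empty)), 7)) = succ(X).
Decompose succ/1: f(f(succ(unit), f(m, empty)), 7) = X.
Bind X := f(f(succ(unit), f(m, empty)), 7). Substituting into the earlier binding gives L := f(n, f(f(succ(unit), f(m, empty)), 7)).
MGU = { S -> f(succ(unit), f(m, empty)), L -> f(n, f(f(succ(unit), f(m, empty)), 7)), X -> f(f(succ(unit), f(m, empty)), 7) }, so L -> f(n, f(f(succ(unit), f(m, empty)), 7)).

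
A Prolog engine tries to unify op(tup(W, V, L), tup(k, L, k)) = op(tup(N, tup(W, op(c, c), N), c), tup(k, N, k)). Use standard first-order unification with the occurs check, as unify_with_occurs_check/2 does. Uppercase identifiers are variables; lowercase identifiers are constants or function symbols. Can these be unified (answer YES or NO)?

YES

Decompose op/2: tup(W, V, L) = tup(N, tup(W, op(c, c), N), c),  tup(k, L, k) = tup(k, N, k).
Decompose tup/3: W = N,  V = tup(W, op(c, c), N),  L = c.
Bind W := N; substituting into the one remaining equation that mentions W gives: V = tup(N, op(c, c), N).
Bind V := tup(N, op(c, c), N); no other remaining equation mentions V.
Bind L := c; substituting into the remaining equation gives: tup(k, c, k) = tup(k, N, k).
Decompose tup/3: k = k,  c = N,  k = k.
Delete trivial equation k = k.
Bind N := c; no other remaining equation mentions N. Substituting into the earlier bindings gives W := c, V := tup(c, op(c, c), c).
Delete trivial equation k = k.
No equations remain and no clash or occurs-check failure arose, so a unifier exists.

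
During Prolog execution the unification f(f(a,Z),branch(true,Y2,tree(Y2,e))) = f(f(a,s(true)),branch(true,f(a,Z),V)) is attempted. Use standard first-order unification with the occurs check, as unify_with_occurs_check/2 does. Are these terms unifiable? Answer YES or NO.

YES

Decompose f/2: f(a,Z) = f(a,s(true)),  branch(true,Y2,tree(Y2,e)) = branch(true,f(a,Z),V).
Decompose f/2: a = a,  Z = s(true).
Delete trivial equation a = a.
Bind Z := s(true); substituting into the remaining equation gives: branch(true,Y2,tree(Y2,e)) = branch(true,f(a,s(true)),V).
Decompose branch/3: true = true,  Y2 = f(a,s(true)),  tree(Y2,e) = V.
Delete trivial equation true = true.
Bind Y2 := f(a,s(true)); substituting into the remaining equation gives: tree(f(a,s(true)),e) = V.
Bind V := tree(f(a,s(true)),e).
No equations remain and no clash or occurs-check failure arose, so a unifier exists.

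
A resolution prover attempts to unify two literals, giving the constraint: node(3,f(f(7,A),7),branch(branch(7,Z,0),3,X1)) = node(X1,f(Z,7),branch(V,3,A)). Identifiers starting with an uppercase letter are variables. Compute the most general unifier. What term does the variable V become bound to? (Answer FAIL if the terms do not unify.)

branch(7,f(7,3),0)

Decompose node/3: 3 = X1,  f(f(7,A),7) = f(Z,7),  branch(branch(7,Z,0),3,X1) = branch(V,3,A).
Bind X1 := 3; substituting into the one remaining equation that mentions X1 gives: branch(branch(7,Z,0),3,3) = branch(V,3,A).
Decompose f/2: f(7,A) = Z,  7 = 7.
Bind Z := f(7,A); substituting into the one remaining equation that mentions Z gives: branch(branch(7,f(7,A),0),3,3) = branch(V,3,A).
Delete trivial equation 7 = 7.
Decompose branch/3: branch(7,f(7,A),0) = V,  3 = 3,  3 = A.
Bind V := branch(7,f(7,A),0); no other remaining equation mentions V.
Delete trivial equation 3 = 3.
Bind A := 3. Substituting into the earlier bindings gives Z := f(7,3), V := branch(7,f(7,3),0).
MGU = { X1 -> 3, Z -> f(7,3), V -> branch(7,f(7,3),0), A -> 3 }, so V -> branch(7,f(7,3),0).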